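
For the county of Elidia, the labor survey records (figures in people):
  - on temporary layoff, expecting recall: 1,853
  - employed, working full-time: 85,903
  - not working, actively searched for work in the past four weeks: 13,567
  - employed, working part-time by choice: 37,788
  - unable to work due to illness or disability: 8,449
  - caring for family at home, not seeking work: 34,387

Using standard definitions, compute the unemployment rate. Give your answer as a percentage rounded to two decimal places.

Unemployment rate ≈ 11.08%.

Employed = 85,903 + 37,788 = 123,691.
Unemployed = 1,853 + 13,567 = 15,420 (jobless and actively searching, or on temporary layoff).
Labor force = 123,691 + 15,420 = 139,111.
Unemployment rate = 15,420 / 139,111 = 11.08%.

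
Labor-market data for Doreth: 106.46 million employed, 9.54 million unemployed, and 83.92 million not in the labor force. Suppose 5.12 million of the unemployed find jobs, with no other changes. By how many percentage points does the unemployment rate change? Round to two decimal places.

Initially, labor force = 106.46 + 9.54 = 116.00 million, so u = 9.54/116.00 = 8.22%.
After the change, unemployed falls and employed rises by 5.12; labor force unchanged → E = 111.58, U = 4.42, labor force = 116.00 million.
New unemployment rate = 4.42 / 116.00 = 3.81%.
Change = 3.81% − 8.22% = −4.41 percentage points.

The unemployment rate changes by −4.41 percentage points.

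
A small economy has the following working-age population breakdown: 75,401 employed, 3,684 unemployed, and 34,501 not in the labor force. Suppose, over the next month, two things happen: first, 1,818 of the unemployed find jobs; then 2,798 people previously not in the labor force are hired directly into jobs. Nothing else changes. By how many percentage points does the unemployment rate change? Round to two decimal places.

The unemployment rate changes by −2.38 percentage points.

Initially, labor force = 75,401 + 3,684 = 79,085, so u = 3,684/79,085 = 4.66%.
After the first change, unemployed falls and employed rises by 1,818; labor force unchanged → E = 77,219, U = 1,866, labor force = 79,085.
After the second change, employed and labor force both rise by 2,798; unemployed unchanged → E = 80,017, U = 1,866, labor force = 81,883.
New unemployment rate = 1,866 / 81,883 = 2.28%.
Change = 2.28% − 4.66% = −2.38 percentage points.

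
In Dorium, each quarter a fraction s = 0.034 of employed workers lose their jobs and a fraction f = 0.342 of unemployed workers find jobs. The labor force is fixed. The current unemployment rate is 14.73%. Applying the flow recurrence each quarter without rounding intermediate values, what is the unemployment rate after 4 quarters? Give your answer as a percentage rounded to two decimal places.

Unemployment rate after four quarters ≈ 9.90%.

With a fixed labor force, u_{t+1} = u_t + s·(1−u_t) − f·u_t = u_t·(1−s−f) + s.
Here 1−s−f = 0.624 and s = 0.034.
u_1 = 0.147300 × 0.624 + 0.034 = 0.125915.
u_2 = 0.125915 × 0.624 + 0.034 = 0.112571.
u_3 = 0.112571 × 0.624 + 0.034 = 0.104244.
u_4 = 0.104244 × 0.624 + 0.034 = 0.099048.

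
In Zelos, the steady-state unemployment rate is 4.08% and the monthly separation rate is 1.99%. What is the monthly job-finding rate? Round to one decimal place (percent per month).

From u* = s/(s+f): f = s·(1−u)/u.
f = 1.99 × (1 − 0.0408) / 0.0408 = 1.9088 / 0.0408 ≈ 46.8% per month.

Job-finding rate ≈ 46.8% per month.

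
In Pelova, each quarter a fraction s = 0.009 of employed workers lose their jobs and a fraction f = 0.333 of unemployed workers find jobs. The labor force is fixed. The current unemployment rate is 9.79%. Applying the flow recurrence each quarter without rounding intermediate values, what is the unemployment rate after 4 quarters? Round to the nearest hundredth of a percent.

With a fixed labor force, u_{t+1} = u_t + s·(1−u_t) − f·u_t = u_t·(1−s−f) + s.
Here 1−s−f = 0.658 and s = 0.009.
u_1 = 0.097900 × 0.658 + 0.009 = 0.073418.
u_2 = 0.073418 × 0.658 + 0.009 = 0.057309.
u_3 = 0.057309 × 0.658 + 0.009 = 0.046709.
u_4 = 0.046709 × 0.658 + 0.009 = 0.039735.

Unemployment rate after four quarters ≈ 3.97%.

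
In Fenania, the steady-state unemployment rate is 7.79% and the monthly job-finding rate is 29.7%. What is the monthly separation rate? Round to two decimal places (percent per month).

Separation rate ≈ 2.51% per month.

From u* = s/(s+f): s = u·f/(1−u).
s = 0.0779 × 29.7 / (1 − 0.0779) = 2.3136 / 0.9221 ≈ 2.51% per month.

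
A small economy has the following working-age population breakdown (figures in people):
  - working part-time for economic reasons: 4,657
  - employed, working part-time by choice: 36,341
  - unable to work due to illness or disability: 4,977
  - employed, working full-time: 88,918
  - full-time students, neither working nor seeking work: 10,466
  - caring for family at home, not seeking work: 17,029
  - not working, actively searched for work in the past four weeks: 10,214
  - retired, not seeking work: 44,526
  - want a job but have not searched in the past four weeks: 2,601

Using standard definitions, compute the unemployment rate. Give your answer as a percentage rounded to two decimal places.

Employed = 4,657 + 36,341 + 88,918 = 129,916 (anyone who worked, including part-time for economic reasons, counts as employed).
Unemployed = 10,214.
Labor force = 129,916 + 10,214 = 140,130.
Unemployment rate = 10,214 / 140,130 = 7.29%.

Unemployment rate ≈ 7.29%.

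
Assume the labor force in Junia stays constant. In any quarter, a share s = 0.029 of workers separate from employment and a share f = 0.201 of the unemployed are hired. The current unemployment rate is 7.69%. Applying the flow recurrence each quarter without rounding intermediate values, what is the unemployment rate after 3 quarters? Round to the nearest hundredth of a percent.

With a fixed labor force, u_{t+1} = u_t + s·(1−u_t) − f·u_t = u_t·(1−s−f) + s.
Here 1−s−f = 0.770 and s = 0.029.
u_1 = 0.076900 × 0.770 + 0.029 = 0.088213.
u_2 = 0.088213 × 0.770 + 0.029 = 0.096924.
u_3 = 0.096924 × 0.770 + 0.029 = 0.103631.

Unemployment rate after three quarters ≈ 10.36%.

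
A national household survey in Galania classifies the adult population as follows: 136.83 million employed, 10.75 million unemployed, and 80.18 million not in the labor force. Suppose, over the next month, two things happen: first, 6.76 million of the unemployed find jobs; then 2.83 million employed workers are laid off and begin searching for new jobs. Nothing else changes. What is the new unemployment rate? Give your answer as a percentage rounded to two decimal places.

New unemployment rate ≈ 4.62%.

Initially, labor force = 136.83 + 10.75 = 147.58 million, so u = 10.75/147.58 = 7.28%.
After the first change, unemployed falls and employed rises by 6.76; labor force unchanged → E = 143.59, U = 3.99, labor force = 147.58 million.
After the second change, employed falls and unemployed rises by 2.83; labor force unchanged → E = 140.76, U = 6.82, labor force = 147.58 million.
New unemployment rate = 6.82 / 147.58 = 4.62%.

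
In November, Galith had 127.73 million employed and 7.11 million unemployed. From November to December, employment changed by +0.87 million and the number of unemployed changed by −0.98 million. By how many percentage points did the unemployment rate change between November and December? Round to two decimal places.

November: labor force = 127.73 + 7.11 = 134.84; u = 7.11/134.84 = 5.27%.
December: labor force = 128.60 + 6.13 = 134.73; u = 6.13/134.73 = 4.55%.
Change = 4.55% − 5.27% = −0.72 pp.

The unemployment rate changed by −0.72 percentage points.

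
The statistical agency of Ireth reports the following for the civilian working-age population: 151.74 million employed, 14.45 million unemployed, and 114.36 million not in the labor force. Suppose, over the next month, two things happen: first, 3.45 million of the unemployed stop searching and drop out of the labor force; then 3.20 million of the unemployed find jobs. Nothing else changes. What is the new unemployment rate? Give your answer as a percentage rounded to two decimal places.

New unemployment rate ≈ 4.79%.

Initially, labor force = 151.74 + 14.45 = 166.19 million, so u = 14.45/166.19 = 8.69%.
After the first change, unemployed and labor force both fall by 3.45 → E = 151.74, U = 11.00, labor force = 162.74 million.
After the second change, unemployed falls and employed rises by 3.20; labor force unchanged → E = 154.94, U = 7.80, labor force = 162.74 million.
New unemployment rate = 7.80 / 162.74 = 4.79%.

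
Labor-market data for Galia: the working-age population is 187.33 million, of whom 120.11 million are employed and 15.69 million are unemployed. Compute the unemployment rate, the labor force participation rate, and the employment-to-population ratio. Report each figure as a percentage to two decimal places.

Unemployment rate ≈ 11.55%; labor force participation rate ≈ 72.49%; employment-population ratio ≈ 64.12%.

Labor force = employed + unemployed = 120.11 + 15.69 = 135.80 million.
Unemployment rate = 15.69 / 135.80 = 11.55%.
Labor force participation rate = 135.80 / 187.33 = 72.49%.
Employment-population ratio = 120.11 / 187.33 = 64.12%.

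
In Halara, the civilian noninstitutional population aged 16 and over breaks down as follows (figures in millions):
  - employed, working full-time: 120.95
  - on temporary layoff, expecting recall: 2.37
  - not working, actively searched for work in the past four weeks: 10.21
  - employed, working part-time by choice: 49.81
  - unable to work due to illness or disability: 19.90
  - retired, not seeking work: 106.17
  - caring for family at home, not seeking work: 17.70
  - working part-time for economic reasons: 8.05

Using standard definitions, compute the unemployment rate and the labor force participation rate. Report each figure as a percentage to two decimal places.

Employed = 120.95 + 49.81 + 8.05 = 178.81 million (anyone who worked, including part-time for economic reasons, counts as employed).
Unemployed = 2.37 + 10.21 = 12.58 million (jobless and actively searching, or on temporary layoff).
Labor force = 178.81 + 12.58 = 191.39 million.
Not in labor force = 19.90 + 106.17 + 17.70 = 143.77 million (those not working and not actively searching are outside the labor force).
Civilian working-age population = 191.39 + 143.77 = 335.16 million.
Unemployment rate = 12.58 / 191.39 = 6.57%.
Labor force participation rate = 191.39 / 335.16 = 57.10%.

Unemployment rate ≈ 6.57%; labor force participation rate ≈ 57.10%.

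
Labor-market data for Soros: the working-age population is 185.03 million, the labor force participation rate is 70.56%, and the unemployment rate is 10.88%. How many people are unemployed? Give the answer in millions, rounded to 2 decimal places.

Labor force = 0.7056 × 185.03 = 130.56 million.
Unemployed = 0.1088 × 130.56 ≈ 14.20 million.

About 14.20 million are unemployed.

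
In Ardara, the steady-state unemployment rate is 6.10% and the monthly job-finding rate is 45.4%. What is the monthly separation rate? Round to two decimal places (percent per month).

Separation rate ≈ 2.95% per month.

From u* = s/(s+f): s = u·f/(1−u).
s = 0.0610 × 45.4 / (1 − 0.0610) = 2.7694 / 0.9390 ≈ 2.95% per month.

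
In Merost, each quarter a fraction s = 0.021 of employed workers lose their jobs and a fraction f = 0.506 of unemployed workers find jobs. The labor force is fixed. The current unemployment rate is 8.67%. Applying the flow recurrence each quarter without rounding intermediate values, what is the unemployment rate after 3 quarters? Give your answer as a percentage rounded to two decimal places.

With a fixed labor force, u_{t+1} = u_t + s·(1−u_t) − f·u_t = u_t·(1−s−f) + s.
Here 1−s−f = 0.473 and s = 0.021.
u_1 = 0.086700 × 0.473 + 0.021 = 0.062009.
u_2 = 0.062009 × 0.473 + 0.021 = 0.050330.
u_3 = 0.050330 × 0.473 + 0.021 = 0.044806.

Unemployment rate after three quarters ≈ 4.48%.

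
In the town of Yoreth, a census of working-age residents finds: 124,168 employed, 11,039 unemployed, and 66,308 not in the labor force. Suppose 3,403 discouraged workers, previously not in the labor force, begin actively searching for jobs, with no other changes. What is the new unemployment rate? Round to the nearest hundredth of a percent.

New unemployment rate ≈ 10.42%.

Initially, labor force = 124,168 + 11,039 = 135,207, so u = 11,039/135,207 = 8.16%.
After the change, unemployed and labor force both rise by 3,403 → E = 124,168, U = 14,442, labor force = 138,610.
New unemployment rate = 14,442 / 138,610 = 10.42%.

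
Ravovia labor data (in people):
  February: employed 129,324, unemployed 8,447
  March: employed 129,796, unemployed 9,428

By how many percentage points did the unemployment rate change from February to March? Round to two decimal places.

The unemployment rate changed by +0.64 percentage points.

February: labor force = 129,324 + 8,447 = 137,771; u = 8,447/137,771 = 6.13%.
March: labor force = 129,796 + 9,428 = 139,224; u = 9,428/139,224 = 6.77%.
Change = 6.77% − 6.13% = +0.64 pp.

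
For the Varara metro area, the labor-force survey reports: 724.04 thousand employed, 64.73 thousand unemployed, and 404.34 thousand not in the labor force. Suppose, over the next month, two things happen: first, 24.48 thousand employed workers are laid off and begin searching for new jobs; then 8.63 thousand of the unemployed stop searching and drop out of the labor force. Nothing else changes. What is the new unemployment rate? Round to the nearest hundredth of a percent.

New unemployment rate ≈ 10.33%.

Initially, labor force = 724.04 + 64.73 = 788.77 thousand, so u = 64.73/788.77 = 8.21%.
After the first change, employed falls and unemployed rises by 24.48; labor force unchanged → E = 699.56, U = 89.21, labor force = 788.77 thousand.
After the second change, unemployed and labor force both fall by 8.63 → E = 699.56, U = 80.58, labor force = 780.14 thousand.
New unemployment rate = 80.58 / 780.14 = 10.33%.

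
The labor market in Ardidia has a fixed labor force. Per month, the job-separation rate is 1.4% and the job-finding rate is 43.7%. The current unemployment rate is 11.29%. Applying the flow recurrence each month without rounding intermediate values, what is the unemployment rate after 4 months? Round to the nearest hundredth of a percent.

Unemployment rate after four months ≈ 3.85%.

With a fixed labor force, u_{t+1} = u_t + s·(1−u_t) − f·u_t = u_t·(1−s−f) + s.
Here 1−s−f = 0.549 and s = 0.014.
u_1 = 0.112900 × 0.549 + 0.014 = 0.075982.
u_2 = 0.075982 × 0.549 + 0.014 = 0.055714.
u_3 = 0.055714 × 0.549 + 0.014 = 0.044587.
u_4 = 0.044587 × 0.549 + 0.014 = 0.038478.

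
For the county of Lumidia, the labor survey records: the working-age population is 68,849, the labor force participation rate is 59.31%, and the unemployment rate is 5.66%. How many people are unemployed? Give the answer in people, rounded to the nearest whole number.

Labor force = 0.5931 × 68,849 = 40,834.
Unemployed = 0.0566 × 40,834 ≈ 2,311.

About 2,311 are unemployed.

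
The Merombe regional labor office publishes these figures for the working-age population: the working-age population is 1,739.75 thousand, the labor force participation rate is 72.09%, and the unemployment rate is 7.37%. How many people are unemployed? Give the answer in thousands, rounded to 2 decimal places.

About 92.43 thousand are unemployed.

Labor force = 0.7209 × 1,739.75 = 1,254.19 thousand.
Unemployed = 0.0737 × 1,254.19 ≈ 92.43 thousand.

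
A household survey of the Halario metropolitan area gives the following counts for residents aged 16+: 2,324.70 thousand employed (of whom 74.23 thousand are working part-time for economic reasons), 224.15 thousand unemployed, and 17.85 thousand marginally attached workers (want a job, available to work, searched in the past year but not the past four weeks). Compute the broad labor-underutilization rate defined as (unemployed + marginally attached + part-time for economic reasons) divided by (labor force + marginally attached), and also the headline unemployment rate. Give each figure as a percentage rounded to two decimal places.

Labor force = 2,324.70 + 224.15 = 2,548.85 thousand.
Numerator = 224.15 + 17.85 + 74.23 = 316.23 thousand.
Denominator = 2,548.85 + 17.85 = 2,566.70 thousand.
Broad rate = 316.23 / 2,566.70 = 12.32%.
Headline unemployment rate = 224.15 / 2,548.85 = 8.79%.

Broad underutilization rate ≈ 12.32%; headline unemployment rate ≈ 8.79%.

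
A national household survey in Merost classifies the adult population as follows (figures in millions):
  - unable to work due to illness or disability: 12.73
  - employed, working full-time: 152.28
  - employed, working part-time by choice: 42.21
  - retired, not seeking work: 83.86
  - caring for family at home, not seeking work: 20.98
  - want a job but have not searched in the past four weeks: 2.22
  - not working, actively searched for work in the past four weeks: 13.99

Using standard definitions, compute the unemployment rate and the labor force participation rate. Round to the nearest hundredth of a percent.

Unemployment rate ≈ 6.71%; labor force participation rate ≈ 63.51%.

Employed = 152.28 + 42.21 = 194.49 million.
Unemployed = 13.99 million.
Labor force = 194.49 + 13.99 = 208.48 million.
Not in labor force = 12.73 + 83.86 + 20.98 + 2.22 = 119.79 million (those not working and not actively searching are outside the labor force — including those who want a job but have given up searching).
Civilian working-age population = 208.48 + 119.79 = 328.27 million.
Unemployment rate = 13.99 / 208.48 = 6.71%.
Labor force participation rate = 208.48 / 328.27 = 63.51%.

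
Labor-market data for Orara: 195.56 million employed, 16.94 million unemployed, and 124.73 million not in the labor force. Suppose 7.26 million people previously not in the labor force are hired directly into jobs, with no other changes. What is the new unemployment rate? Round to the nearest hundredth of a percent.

New unemployment rate ≈ 7.71%.

Initially, labor force = 195.56 + 16.94 = 212.50 million, so u = 16.94/212.50 = 7.97%.
After the change, employed and labor force both rise by 7.26; unemployed unchanged → E = 202.82, U = 16.94, labor force = 219.76 million.
New unemployment rate = 16.94 / 219.76 = 7.71%.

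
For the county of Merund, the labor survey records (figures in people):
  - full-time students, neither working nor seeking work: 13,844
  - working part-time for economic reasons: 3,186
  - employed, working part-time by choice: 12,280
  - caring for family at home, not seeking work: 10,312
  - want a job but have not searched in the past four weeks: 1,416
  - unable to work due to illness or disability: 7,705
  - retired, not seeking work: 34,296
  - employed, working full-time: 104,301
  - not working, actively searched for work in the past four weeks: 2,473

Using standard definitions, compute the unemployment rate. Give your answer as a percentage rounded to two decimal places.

Unemployment rate ≈ 2.02%.

Employed = 3,186 + 12,280 + 104,301 = 119,767 (anyone who worked, including part-time for economic reasons, counts as employed).
Unemployed = 2,473.
Labor force = 119,767 + 2,473 = 122,240.
Unemployment rate = 2,473 / 122,240 = 2.02%.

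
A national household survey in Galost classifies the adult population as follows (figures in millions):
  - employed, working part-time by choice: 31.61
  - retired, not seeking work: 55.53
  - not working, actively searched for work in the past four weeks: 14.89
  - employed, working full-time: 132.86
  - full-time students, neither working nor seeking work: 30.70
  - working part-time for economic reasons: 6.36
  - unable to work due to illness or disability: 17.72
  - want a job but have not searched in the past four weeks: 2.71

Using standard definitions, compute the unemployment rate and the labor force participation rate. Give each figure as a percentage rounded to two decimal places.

Employed = 31.61 + 132.86 + 6.36 = 170.83 million (anyone who worked, including part-time for economic reasons, counts as employed).
Unemployed = 14.89 million.
Labor force = 170.83 + 14.89 = 185.72 million.
Not in labor force = 55.53 + 30.70 + 17.72 + 2.71 = 106.66 million (those not working and not actively searching are outside the labor force — including those who want a job but have given up searching).
Civilian working-age population = 185.72 + 106.66 = 292.38 million.
Unemployment rate = 14.89 / 185.72 = 8.02%.
Labor force participation rate = 185.72 / 292.38 = 63.52%.

Unemployment rate ≈ 8.02%; labor force participation rate ≈ 63.52%.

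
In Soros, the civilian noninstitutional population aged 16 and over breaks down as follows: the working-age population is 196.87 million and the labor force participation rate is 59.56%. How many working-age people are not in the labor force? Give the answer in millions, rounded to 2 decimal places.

About 79.61 million are not in the labor force.

Share not in the labor force = 1 − 0.5956 = 0.4044.
Not in labor force = 0.4044 × 196.87 ≈ 79.61 million.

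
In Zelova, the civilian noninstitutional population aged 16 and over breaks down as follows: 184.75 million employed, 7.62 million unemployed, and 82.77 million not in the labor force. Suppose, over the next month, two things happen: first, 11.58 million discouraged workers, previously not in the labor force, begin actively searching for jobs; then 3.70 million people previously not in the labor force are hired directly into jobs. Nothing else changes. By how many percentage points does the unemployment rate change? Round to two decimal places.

Initially, labor force = 184.75 + 7.62 = 192.37 million, so u = 7.62/192.37 = 3.96%.
After the first change, unemployed and labor force both rise by 11.58 → E = 184.75, U = 19.20, labor force = 203.95 million.
After the second change, employed and labor force both rise by 3.70; unemployed unchanged → E = 188.45, U = 19.20, labor force = 207.65 million.
New unemployment rate = 19.20 / 207.65 = 9.25%.
Change = 9.25% − 3.96% = +5.29 percentage points.

The unemployment rate changes by +5.29 percentage points.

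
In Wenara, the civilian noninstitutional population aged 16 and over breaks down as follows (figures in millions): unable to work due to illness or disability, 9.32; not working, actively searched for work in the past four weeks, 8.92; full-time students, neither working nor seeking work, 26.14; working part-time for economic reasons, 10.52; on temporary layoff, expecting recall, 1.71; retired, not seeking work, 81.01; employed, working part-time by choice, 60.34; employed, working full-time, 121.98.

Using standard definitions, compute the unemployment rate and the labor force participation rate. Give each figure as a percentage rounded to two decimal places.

Employed = 10.52 + 60.34 + 121.98 = 192.84 million (anyone who worked, including part-time for economic reasons, counts as employed).
Unemployed = 8.92 + 1.71 = 10.63 million (jobless and actively searching, or on temporary layoff).
Labor force = 192.84 + 10.63 = 203.47 million.
Not in labor force = 9.32 + 26.14 + 81.01 = 116.47 million (those not working and not actively searching are outside the labor force).
Civilian working-age population = 203.47 + 116.47 = 319.94 million.
Unemployment rate = 10.63 / 203.47 = 5.22%.
Labor force participation rate = 203.47 / 319.94 = 63.60%.

Unemployment rate ≈ 5.22%; labor force participation rate ≈ 63.60%.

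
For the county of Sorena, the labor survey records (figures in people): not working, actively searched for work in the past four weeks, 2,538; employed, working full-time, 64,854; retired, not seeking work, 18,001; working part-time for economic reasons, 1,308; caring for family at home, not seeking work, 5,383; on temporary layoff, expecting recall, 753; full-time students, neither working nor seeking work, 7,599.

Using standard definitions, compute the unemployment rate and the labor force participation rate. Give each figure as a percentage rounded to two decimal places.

Employed = 64,854 + 1,308 = 66,162 (anyone who worked, including part-time for economic reasons, counts as employed).
Unemployed = 2,538 + 753 = 3,291 (jobless and actively searching, or on temporary layoff).
Labor force = 66,162 + 3,291 = 69,453.
Not in labor force = 18,001 + 5,383 + 7,599 = 30,983 (those not working and not actively searching are outside the labor force).
Civilian working-age population = 69,453 + 30,983 = 100,436.
Unemployment rate = 3,291 / 69,453 = 4.74%.
Labor force participation rate = 69,453 / 100,436 = 69.15%.

Unemployment rate ≈ 4.74%; labor force participation rate ≈ 69.15%.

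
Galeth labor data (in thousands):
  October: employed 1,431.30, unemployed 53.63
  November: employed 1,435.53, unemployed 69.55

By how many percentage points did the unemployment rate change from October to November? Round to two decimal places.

October: labor force = 1,431.30 + 53.63 = 1,484.93; u = 53.63/1,484.93 = 3.61%.
November: labor force = 1,435.53 + 69.55 = 1,505.08; u = 69.55/1,505.08 = 4.62%.
Change = 4.62% − 3.61% = +1.01 pp.

The unemployment rate changed by +1.01 percentage points.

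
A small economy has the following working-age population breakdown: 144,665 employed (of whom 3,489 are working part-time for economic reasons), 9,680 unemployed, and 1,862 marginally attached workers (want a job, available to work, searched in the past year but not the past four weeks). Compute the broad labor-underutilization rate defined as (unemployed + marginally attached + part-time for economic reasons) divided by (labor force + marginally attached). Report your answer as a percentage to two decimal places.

Labor force = 144,665 + 9,680 = 154,345.
Numerator = 9,680 + 1,862 + 3,489 = 15,031.
Denominator = 154,345 + 1,862 = 156,207.
Broad rate = 15,031 / 156,207 = 9.62%.

Broad underutilization rate ≈ 9.62%.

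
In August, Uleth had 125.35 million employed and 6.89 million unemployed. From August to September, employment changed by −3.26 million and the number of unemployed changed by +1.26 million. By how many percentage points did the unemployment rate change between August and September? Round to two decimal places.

August: labor force = 125.35 + 6.89 = 132.24; u = 6.89/132.24 = 5.21%.
September: labor force = 122.09 + 8.15 = 130.24; u = 8.15/130.24 = 6.26%.
Change = 6.26% − 5.21% = +1.05 pp.

The unemployment rate changed by +1.05 percentage points.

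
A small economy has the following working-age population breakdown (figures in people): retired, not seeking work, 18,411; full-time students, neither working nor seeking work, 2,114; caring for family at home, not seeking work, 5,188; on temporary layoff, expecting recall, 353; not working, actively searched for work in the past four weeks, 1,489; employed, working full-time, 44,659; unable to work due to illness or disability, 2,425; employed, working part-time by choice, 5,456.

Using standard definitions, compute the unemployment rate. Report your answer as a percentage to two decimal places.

Unemployment rate ≈ 3.55%.

Employed = 44,659 + 5,456 = 50,115.
Unemployed = 353 + 1,489 = 1,842 (jobless and actively searching, or on temporary layoff).
Labor force = 50,115 + 1,842 = 51,957.
Unemployment rate = 1,842 / 51,957 = 3.55%.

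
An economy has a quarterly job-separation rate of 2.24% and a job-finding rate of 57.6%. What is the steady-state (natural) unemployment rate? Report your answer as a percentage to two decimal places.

At steady state the flows balance: s·E = f·U, so U/(E+U) = s/(s+f).
u* = 2.24 / (2.24 + 57.6) = 2.24 / 59.84 = 3.74%.

Steady-state unemployment rate ≈ 3.74%.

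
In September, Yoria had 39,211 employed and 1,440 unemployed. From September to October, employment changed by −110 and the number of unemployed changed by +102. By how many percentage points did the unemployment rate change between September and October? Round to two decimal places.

September: labor force = 39,211 + 1,440 = 40,651; u = 1,440/40,651 = 3.54%.
October: labor force = 39,101 + 1,542 = 40,643; u = 1,542/40,643 = 3.79%.
Change = 3.79% − 3.54% = +0.25 pp.

The unemployment rate changed by +0.25 percentage points.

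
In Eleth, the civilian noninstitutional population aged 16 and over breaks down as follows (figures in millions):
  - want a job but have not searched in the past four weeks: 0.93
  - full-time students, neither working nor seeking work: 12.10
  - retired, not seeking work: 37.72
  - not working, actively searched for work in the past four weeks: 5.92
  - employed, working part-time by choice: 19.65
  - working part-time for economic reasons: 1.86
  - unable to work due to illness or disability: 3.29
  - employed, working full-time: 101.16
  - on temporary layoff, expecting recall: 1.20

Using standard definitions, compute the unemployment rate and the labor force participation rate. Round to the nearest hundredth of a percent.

Employed = 19.65 + 1.86 + 101.16 = 122.67 million (anyone who worked, including part-time for economic reasons, counts as employed).
Unemployed = 5.92 + 1.20 = 7.12 million (jobless and actively searching, or on temporary layoff).
Labor force = 122.67 + 7.12 = 129.79 million.
Not in labor force = 0.93 + 12.10 + 37.72 + 3.29 = 54.04 million (those not working and not actively searching are outside the labor force — including those who want a job but have given up searching).
Civilian working-age population = 129.79 + 54.04 = 183.83 million.
Unemployment rate = 7.12 / 129.79 = 5.49%.
Labor force participation rate = 129.79 / 183.83 = 70.60%.

Unemployment rate ≈ 5.49%; labor force participation rate ≈ 70.60%.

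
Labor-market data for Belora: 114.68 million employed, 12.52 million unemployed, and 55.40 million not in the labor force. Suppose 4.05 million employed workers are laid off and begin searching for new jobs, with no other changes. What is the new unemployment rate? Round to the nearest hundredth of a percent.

Initially, labor force = 114.68 + 12.52 = 127.20 million, so u = 12.52/127.20 = 9.84%.
After the change, employed falls and unemployed rises by 4.05; labor force unchanged → E = 110.63, U = 16.57, labor force = 127.20 million.
New unemployment rate = 16.57 / 127.20 = 13.03%.

New unemployment rate ≈ 13.03%.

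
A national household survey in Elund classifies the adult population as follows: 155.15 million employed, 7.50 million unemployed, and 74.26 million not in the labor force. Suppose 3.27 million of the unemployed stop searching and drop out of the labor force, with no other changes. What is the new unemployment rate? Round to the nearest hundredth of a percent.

New unemployment rate ≈ 2.65%.

Initially, labor force = 155.15 + 7.50 = 162.65 million, so u = 7.50/162.65 = 4.61%.
After the change, unemployed and labor force both fall by 3.27 → E = 155.15, U = 4.23, labor force = 159.38 million.
New unemployment rate = 4.23 / 159.38 = 2.65%.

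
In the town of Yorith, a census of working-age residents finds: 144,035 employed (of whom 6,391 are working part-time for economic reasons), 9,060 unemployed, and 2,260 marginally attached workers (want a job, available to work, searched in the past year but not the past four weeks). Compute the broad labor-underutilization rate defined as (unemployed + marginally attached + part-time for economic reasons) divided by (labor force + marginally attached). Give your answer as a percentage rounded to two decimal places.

Labor force = 144,035 + 9,060 = 153,095.
Numerator = 9,060 + 2,260 + 6,391 = 17,711.
Denominator = 153,095 + 2,260 = 155,355.
Broad rate = 17,711 / 155,355 = 11.40%.

Broad underutilization rate ≈ 11.40%.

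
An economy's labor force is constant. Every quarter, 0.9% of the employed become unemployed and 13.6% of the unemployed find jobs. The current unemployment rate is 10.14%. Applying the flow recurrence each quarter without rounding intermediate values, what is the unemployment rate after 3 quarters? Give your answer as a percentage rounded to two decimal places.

Unemployment rate after three quarters ≈ 8.67%.

With a fixed labor force, u_{t+1} = u_t + s·(1−u_t) − f·u_t = u_t·(1−s−f) + s.
Here 1−s−f = 0.855 and s = 0.009.
u_1 = 0.101400 × 0.855 + 0.009 = 0.095697.
u_2 = 0.095697 × 0.855 + 0.009 = 0.090821.
u_3 = 0.090821 × 0.855 + 0.009 = 0.086652.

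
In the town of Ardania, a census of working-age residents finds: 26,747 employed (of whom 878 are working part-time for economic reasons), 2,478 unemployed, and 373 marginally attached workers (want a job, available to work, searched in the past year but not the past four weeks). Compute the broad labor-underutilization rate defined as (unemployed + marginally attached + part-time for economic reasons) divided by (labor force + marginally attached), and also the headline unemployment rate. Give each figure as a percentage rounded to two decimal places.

Labor force = 26,747 + 2,478 = 29,225.
Numerator = 2,478 + 373 + 878 = 3,729.
Denominator = 29,225 + 373 = 29,598.
Broad rate = 3,729 / 29,598 = 12.60%.
Headline unemployment rate = 2,478 / 29,225 = 8.48%.

Broad underutilization rate ≈ 12.60%; headline unemployment rate ≈ 8.48%.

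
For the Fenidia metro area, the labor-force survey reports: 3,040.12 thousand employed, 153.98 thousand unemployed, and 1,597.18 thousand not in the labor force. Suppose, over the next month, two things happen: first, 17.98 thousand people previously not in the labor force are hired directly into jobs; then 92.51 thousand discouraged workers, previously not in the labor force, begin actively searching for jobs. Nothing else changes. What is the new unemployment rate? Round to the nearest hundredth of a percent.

New unemployment rate ≈ 7.46%.

Initially, labor force = 3,040.12 + 153.98 = 3,194.10 thousand, so u = 153.98/3,194.10 = 4.82%.
After the first change, employed and labor force both rise by 17.98; unemployed unchanged → E = 3,058.10, U = 153.98, labor force = 3,212.08 thousand.
After the second change, unemployed and labor force both rise by 92.51 → E = 3,058.10, U = 246.49, labor force = 3,304.59 thousand.
New unemployment rate = 246.49 / 3,304.59 = 7.46%.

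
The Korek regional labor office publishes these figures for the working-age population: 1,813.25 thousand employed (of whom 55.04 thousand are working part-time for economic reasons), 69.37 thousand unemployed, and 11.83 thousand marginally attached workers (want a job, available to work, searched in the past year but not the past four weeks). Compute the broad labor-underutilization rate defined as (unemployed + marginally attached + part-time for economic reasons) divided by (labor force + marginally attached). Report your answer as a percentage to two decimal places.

Labor force = 1,813.25 + 69.37 = 1,882.62 thousand.
Numerator = 69.37 + 11.83 + 55.04 = 136.24 thousand.
Denominator = 1,882.62 + 11.83 = 1,894.45 thousand.
Broad rate = 136.24 / 1,894.45 = 7.19%.

Broad underutilization rate ≈ 7.19%.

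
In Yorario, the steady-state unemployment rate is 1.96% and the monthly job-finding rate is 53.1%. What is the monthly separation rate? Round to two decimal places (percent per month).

From u* = s/(s+f): s = u·f/(1−u).
s = 0.0196 × 53.1 / (1 − 0.0196) = 1.0408 / 0.9804 ≈ 1.06% per month.

Separation rate ≈ 1.06% per month.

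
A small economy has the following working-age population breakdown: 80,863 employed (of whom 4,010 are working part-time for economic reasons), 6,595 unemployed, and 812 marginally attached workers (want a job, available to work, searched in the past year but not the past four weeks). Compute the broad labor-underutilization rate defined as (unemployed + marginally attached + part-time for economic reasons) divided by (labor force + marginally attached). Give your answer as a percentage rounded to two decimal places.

Broad underutilization rate ≈ 12.93%.

Labor force = 80,863 + 6,595 = 87,458.
Numerator = 6,595 + 812 + 4,010 = 11,417.
Denominator = 87,458 + 812 = 88,270.
Broad rate = 11,417 / 88,270 = 12.93%.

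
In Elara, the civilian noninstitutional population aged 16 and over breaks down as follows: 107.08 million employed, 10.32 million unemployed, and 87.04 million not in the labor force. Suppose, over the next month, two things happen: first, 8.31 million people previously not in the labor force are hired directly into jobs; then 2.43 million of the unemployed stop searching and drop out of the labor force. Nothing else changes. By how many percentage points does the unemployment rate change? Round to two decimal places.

The unemployment rate changes by −2.39 percentage points.

Initially, labor force = 107.08 + 10.32 = 117.40 million, so u = 10.32/117.40 = 8.79%.
After the first change, employed and labor force both rise by 8.31; unemployed unchanged → E = 115.39, U = 10.32, labor force = 125.71 million.
After the second change, unemployed and labor force both fall by 2.43 → E = 115.39, U = 7.89, labor force = 123.28 million.
New unemployment rate = 7.89 / 123.28 = 6.40%.
Change = 6.40% − 8.79% = −2.39 percentage points.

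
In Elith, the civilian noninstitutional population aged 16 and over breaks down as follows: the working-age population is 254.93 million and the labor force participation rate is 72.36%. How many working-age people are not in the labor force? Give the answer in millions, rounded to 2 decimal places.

Share not in the labor force = 1 − 0.7236 = 0.2764.
Not in labor force = 0.2764 × 254.93 ≈ 70.46 million.

About 70.46 million are not in the labor force.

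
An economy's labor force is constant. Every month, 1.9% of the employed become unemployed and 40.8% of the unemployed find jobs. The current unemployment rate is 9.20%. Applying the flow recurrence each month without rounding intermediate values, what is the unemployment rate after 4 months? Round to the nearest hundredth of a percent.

With a fixed labor force, u_{t+1} = u_t + s·(1−u_t) − f·u_t = u_t·(1−s−f) + s.
Here 1−s−f = 0.573 and s = 0.019.
u_1 = 0.092000 × 0.573 + 0.019 = 0.071716.
u_2 = 0.071716 × 0.573 + 0.019 = 0.060093.
u_3 = 0.060093 × 0.573 + 0.019 = 0.053433.
u_4 = 0.053433 × 0.573 + 0.019 = 0.049617.

Unemployment rate after four months ≈ 4.96%.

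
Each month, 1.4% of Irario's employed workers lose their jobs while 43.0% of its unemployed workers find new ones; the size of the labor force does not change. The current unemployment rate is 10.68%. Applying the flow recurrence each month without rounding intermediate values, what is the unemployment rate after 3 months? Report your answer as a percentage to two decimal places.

Unemployment rate after three months ≈ 4.45%.

With a fixed labor force, u_{t+1} = u_t + s·(1−u_t) − f·u_t = u_t·(1−s−f) + s.
Here 1−s−f = 0.556 and s = 0.014.
u_1 = 0.106800 × 0.556 + 0.014 = 0.073381.
u_2 = 0.073381 × 0.556 + 0.014 = 0.054800.
u_3 = 0.054800 × 0.556 + 0.014 = 0.044469.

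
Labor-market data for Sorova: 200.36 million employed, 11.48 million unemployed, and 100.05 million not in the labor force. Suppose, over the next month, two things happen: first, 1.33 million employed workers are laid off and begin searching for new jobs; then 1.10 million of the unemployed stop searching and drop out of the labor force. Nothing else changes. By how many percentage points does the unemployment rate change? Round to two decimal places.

Initially, labor force = 200.36 + 11.48 = 211.84 million, so u = 11.48/211.84 = 5.42%.
After the first change, employed falls and unemployed rises by 1.33; labor force unchanged → E = 199.03, U = 12.81, labor force = 211.84 million.
After the second change, unemployed and labor force both fall by 1.10 → E = 199.03, U = 11.71, labor force = 210.74 million.
New unemployment rate = 11.71 / 210.74 = 5.56%.
Change = 5.56% − 5.42% = +0.14 percentage points.

The unemployment rate changes by +0.14 percentage points.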